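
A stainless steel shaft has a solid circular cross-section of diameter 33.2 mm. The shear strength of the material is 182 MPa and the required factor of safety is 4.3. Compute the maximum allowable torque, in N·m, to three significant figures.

τ_allow = 182/4.3 = 42.33 MPa.
For a solid shaft T_allow = τ_allow·πd³/16; πd³/16 = π×33.2³/16 = 7185 mm³.
T_allow = 42.33×7185 = 304100 N·mm = 304.1 N·m.

T_allow = 304 N·m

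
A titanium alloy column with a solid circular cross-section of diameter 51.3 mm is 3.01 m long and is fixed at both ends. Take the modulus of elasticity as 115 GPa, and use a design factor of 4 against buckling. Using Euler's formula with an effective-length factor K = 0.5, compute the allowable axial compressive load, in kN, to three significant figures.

I = πd⁴/64 = π×51.3⁴/64 = 340000 mm⁴.
Effective length L_e = KL = 0.5×3.01 m = 1505 mm.
Euler critical load P_cr = π²EI/L_e² = π²×115000×340000/1505² = 170400 N.
P_allow = P_cr/n = 170400/4 = 42590 N.

P_allow = 42.6 kN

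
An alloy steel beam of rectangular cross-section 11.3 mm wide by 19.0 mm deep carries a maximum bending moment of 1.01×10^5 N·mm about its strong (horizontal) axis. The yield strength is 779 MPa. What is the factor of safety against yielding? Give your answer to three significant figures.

Section modulus S = bh²/6 = 11.3×19.0²/6 = 679.9 mm³.
σ = M/S = 101000/679.9 = 148.6 MPa.
n = 779/148.6 = 5.244.

n = 5.24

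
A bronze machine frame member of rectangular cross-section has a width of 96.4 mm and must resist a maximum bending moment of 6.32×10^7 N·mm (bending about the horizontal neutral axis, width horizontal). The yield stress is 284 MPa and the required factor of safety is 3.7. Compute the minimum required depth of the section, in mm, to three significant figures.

σ_allow = 284/3.7 = 76.76 MPa.
For a rectangular section σ = 6M/(bh²), so h² = 6M/(b σ_allow) = 6×6.3200×10^7/(96.4×76.76) = 51250 mm².
h = 226.4 mm.

h = 226 mm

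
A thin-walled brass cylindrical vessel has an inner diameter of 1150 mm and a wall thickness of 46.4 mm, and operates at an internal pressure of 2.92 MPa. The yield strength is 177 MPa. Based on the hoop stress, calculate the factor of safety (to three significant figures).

σ_h = pD/(2t) = 2.92×1150/(2×46.4) = 36.19 MPa.
n = 177/36.19 = 4.891.

n = 4.89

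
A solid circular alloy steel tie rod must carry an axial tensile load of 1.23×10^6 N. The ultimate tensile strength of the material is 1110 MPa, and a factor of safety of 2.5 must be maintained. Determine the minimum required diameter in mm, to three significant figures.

Allowable stress σ_allow = 1110/2.5 = 444.0 MPa.
Required area A = F/σ_allow = 1230000/444.0 = 2770 mm².
A = πd²/4 → d = √(4A/π) = 59.39 mm.

d = 59.4 mm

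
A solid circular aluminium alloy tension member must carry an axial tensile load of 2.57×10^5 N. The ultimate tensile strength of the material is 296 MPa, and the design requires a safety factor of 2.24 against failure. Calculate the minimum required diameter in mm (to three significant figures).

Allowable stress σ_allow = 296/2.24 = 132.1 MPa.
Required area A = F/σ_allow = 257000/132.1 = 1945 mm².
A = πd²/4 → d = √(4A/π) = 49.76 mm.

d = 49.8 mm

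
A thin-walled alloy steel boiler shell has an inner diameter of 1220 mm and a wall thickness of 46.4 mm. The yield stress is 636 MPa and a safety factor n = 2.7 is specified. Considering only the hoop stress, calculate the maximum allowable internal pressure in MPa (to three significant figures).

p_allow = 17.9 MPa

σ_allow = 636/2.7 = 235.6 MPa.
σ_h = pD/(2t) → p_allow = 2σ_allow t/D = 2×235.6×46.4/1220 = 17.92 MPa.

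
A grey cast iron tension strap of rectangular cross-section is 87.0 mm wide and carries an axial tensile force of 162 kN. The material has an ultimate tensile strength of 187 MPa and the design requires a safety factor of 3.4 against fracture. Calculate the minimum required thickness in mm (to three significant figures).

σ_allow = 187/3.4 = 55.00 MPa.
Required area A = F/σ_allow = 162000/55.00 = 2945 mm².
t = A/w = 2945/87.0 = 33.86 mm.

t = 33.9 mm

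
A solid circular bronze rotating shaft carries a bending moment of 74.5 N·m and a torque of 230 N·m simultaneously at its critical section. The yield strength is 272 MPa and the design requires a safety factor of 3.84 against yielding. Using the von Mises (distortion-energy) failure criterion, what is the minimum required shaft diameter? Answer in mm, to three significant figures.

d = 31.3 mm

σ_allow = σ_y/n = 272/3.84 = 70.83 MPa.
For a solid shaft σ_b = 32M/(πd³) and τ = 16T/(πd³), so the von Mises stress is σ' = (16/πd³)·√(4M²+3T²).
√(4M²+3T²) = √(4×(74500)² + 3×(230000)²) = 425300 N·mm.
d³ = 16×425300/(π×70.83) = 30580 mm³.
d = 31.27 mm.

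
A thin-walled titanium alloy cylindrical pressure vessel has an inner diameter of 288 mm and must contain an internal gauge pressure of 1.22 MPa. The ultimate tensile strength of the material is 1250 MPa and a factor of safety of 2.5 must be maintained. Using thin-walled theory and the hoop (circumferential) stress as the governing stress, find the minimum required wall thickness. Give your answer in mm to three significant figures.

t = 0.351 mm

σ_allow = 1250/2.5 = 500.0 MPa.
Hoop stress σ_h = pD/(2t), so t = pD/(2σ_allow) = 1.22×288/(2×500.0) = 0.3514 mm.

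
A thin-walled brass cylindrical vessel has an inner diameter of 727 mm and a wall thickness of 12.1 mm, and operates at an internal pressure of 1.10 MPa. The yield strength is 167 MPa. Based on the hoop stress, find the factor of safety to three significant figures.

σ_h = pD/(2t) = 1.10×727/(2×12.1) = 33.05 MPa.
n = 167/33.05 = 5.054.

n = 5.05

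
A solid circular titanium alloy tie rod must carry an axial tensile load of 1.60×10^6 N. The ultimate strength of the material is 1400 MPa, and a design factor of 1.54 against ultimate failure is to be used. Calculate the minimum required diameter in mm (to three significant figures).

Allowable stress σ_allow = 1400/1.54 = 909.1 MPa.
Required area A = F/σ_allow = 1600000/909.1 = 1760 mm².
A = πd²/4 → d = √(4A/π) = 47.34 mm.

d = 47.3 mm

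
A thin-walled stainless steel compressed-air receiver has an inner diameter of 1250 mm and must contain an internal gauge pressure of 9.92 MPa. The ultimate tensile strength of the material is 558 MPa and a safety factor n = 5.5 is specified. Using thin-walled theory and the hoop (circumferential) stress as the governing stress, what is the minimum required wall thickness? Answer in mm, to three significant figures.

t = 61.1 mm

σ_allow = 558/5.5 = 101.5 MPa.
Hoop stress σ_h = pD/(2t), so t = pD/(2σ_allow) = 9.92×1250/(2×101.5) = 61.11 mm.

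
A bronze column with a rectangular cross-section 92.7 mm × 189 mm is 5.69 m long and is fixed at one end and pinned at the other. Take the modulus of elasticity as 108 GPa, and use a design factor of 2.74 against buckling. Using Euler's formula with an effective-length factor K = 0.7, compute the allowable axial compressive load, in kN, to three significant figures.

P_allow = 308 kN

Buckling occurs about the weak axis: I_min = h·b³/12 = 189×92.7³/12 = 1.255×10^7 mm⁴ (b = 92.7 mm is the smaller dimension).
Effective length L_e = KL = 0.7×5.69 m = 3983 mm.
Euler critical load P_cr = π²EI/L_e² = π²×108000×1.255×10^7/3983² = 843000 N.
P_allow = P_cr/n = 843000/2.74 = 307700 N.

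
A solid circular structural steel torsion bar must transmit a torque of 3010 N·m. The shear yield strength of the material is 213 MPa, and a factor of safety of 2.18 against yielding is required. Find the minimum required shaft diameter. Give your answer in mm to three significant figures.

d = 53.9 mm

Allowable shear stress τ_allow = 213/2.18 = 97.71 MPa.
For a solid shaft τ = 16T/(πd³), so d³ = 16T/(π τ_allow) = 16×3010000/(π×97.71) = 156900 mm³.
d = (156900)^(1/3) = 53.94 mm.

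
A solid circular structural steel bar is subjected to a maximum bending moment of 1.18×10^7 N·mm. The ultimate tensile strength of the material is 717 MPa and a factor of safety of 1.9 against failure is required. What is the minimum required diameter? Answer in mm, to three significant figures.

d = 68.3 mm

σ_allow = 717/1.9 = 377.4 MPa.
For a solid circular section σ = 32M/(πd³), so d³ = 32M/(π σ_allow) = 32×1.1800×10^7/(π×377.4) = 318500 mm³.
d = 68.29 mm.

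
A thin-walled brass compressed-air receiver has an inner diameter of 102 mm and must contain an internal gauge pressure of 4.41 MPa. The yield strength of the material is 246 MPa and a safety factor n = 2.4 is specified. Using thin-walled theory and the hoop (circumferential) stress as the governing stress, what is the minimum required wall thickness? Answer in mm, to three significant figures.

σ_allow = 246/2.4 = 102.5 MPa.
Hoop stress σ_h = pD/(2t), so t = pD/(2σ_allow) = 4.41×102/(2×102.5) = 2.194 mm.

t = 2.19 mm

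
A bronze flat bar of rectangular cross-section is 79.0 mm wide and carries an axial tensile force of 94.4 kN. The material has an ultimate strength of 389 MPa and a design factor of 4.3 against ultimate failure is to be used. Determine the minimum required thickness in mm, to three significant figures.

t = 13.2 mm

σ_allow = 389/4.3 = 90.47 MPa.
Required area A = F/σ_allow = 94400/90.47 = 1043 mm².
t = A/w = 1043/79.0 = 13.21 mm.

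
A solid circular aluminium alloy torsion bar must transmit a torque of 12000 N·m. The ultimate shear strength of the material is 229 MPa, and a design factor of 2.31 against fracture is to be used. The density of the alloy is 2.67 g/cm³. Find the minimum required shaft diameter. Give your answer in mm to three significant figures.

Allowable shear stress τ_allow = 229/2.31 = 99.13 MPa.
For a solid shaft τ = 16T/(πd³), so d³ = 16T/(π τ_allow) = 16×1.2000×10^7/(π×99.13) = 616500 mm³.
d = (616500)^(1/3) = 85.11 mm.

d = 85.1 mm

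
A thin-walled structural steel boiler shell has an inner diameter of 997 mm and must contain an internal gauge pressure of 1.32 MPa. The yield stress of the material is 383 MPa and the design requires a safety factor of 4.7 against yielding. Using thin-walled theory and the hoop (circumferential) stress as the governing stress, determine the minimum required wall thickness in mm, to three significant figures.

t = 8.07 mm

σ_allow = 383/4.7 = 81.49 MPa.
Hoop stress σ_h = pD/(2t), so t = pD/(2σ_allow) = 1.32×997/(2×81.49) = 8.075 mm.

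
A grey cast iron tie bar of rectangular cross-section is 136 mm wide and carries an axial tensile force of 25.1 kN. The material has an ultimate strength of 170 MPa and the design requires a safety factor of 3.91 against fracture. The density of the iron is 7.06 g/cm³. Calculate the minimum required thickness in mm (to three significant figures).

t = 4.24 mm

σ_allow = 170/3.91 = 43.48 MPa.
Required area A = F/σ_allow = 25100/43.48 = 577.3 mm².
t = A/w = 577.3/136 = 4.245 mm.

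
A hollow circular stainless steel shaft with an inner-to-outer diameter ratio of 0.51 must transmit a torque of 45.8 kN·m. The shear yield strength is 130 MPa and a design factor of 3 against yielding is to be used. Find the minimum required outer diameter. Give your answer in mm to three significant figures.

d_o = 179 mm

τ_allow = 130/3 = 43.33 MPa.
For a hollow shaft τ = 16T/[πd_o³(1−k⁴)] with k = 0.51, so 1−k⁴ = 0.9323.
d_o³ = 16T/[π τ_allow (1−k⁴)] = 16×4.5800×10^7/(π×43.33×0.9323) = 5.773×10^6 mm³.
d_o = 179.4 mm.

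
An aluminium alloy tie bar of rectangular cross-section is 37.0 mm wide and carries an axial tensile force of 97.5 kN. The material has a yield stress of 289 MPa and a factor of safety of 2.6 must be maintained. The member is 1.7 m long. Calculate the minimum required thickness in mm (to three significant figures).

σ_allow = 289/2.6 = 111.2 MPa.
Required area A = F/σ_allow = 97500/111.2 = 877.2 mm².
t = A/w = 877.2/37.0 = 23.71 mm.

t = 23.7 mm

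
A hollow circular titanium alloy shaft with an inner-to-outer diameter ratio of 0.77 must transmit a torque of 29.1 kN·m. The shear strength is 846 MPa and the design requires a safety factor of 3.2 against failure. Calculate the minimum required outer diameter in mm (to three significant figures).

τ_allow = 846/3.2 = 264.4 MPa.
For a hollow shaft τ = 16T/[πd_o³(1−k⁴)] with k = 0.77, so 1−k⁴ = 0.6485.
d_o³ = 16T/[π τ_allow (1−k⁴)] = 16×2.9100×10^7/(π×264.4×0.6485) = 864500 mm³.
d_o = 95.26 mm.

d_o = 95.3 mm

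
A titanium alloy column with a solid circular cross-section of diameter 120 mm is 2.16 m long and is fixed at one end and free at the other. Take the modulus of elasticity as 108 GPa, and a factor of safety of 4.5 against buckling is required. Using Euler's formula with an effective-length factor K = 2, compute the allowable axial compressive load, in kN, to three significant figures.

I = πd⁴/64 = π×120⁴/64 = 1.018×10^7 mm⁴.
Effective length L_e = KL = 2×2.16 m = 4320 mm.
Euler critical load P_cr = π²EI/L_e² = π²×108000×1.018×10^7/4320² = 581400 N.
P_allow = P_cr/n = 581400/4.5 = 129200 N.

P_allow = 129 kN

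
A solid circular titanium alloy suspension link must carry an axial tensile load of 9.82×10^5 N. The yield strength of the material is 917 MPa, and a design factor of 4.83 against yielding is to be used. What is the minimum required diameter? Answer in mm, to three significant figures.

d = 81.2 mm

Allowable stress σ_allow = 917/4.83 = 189.9 MPa.
Required area A = F/σ_allow = 982000/189.9 = 5172 mm².
A = πd²/4 → d = √(4A/π) = 81.15 mm.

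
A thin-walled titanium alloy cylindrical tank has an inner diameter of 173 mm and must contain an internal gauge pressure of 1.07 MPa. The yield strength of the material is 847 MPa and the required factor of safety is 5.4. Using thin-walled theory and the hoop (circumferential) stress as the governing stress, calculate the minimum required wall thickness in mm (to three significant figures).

σ_allow = 847/5.4 = 156.9 MPa.
Hoop stress σ_h = pD/(2t), so t = pD/(2σ_allow) = 1.07×173/(2×156.9) = 0.5901 mm.

t = 0.590 mm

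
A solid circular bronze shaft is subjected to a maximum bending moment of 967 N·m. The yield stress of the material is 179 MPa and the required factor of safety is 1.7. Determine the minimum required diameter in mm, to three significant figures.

σ_allow = 179/1.7 = 105.3 MPa.
For a solid circular section σ = 32M/(πd³), so d³ = 32M/(π σ_allow) = 32×967000/(π×105.3) = 93550 mm³.
d = 45.39 mm.

d = 45.4 mm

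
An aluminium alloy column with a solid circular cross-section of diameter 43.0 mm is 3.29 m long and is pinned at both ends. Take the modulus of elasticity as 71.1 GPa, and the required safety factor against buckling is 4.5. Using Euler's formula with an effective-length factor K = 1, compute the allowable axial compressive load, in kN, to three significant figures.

P_allow = 2.42 kN

I = πd⁴/64 = π×43.0⁴/64 = 167800 mm⁴.
Effective length L_e = KL = 1×3.29 m = 3290 mm.
Euler critical load P_cr = π²EI/L_e² = π²×71100×167800/3290² = 10880 N.
P_allow = P_cr/n = 10880/4.5 = 2418 N.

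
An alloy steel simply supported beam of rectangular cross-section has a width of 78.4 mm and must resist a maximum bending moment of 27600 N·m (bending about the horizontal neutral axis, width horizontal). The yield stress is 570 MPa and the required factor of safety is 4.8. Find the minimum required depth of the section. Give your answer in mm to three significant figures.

h = 133 mm

σ_allow = 570/4.8 = 118.8 MPa.
For a rectangular section σ = 6M/(bh²), so h² = 6M/(b σ_allow) = 6×2.7600×10^7/(78.4×118.8) = 17790 mm².
h = 133.4 mm.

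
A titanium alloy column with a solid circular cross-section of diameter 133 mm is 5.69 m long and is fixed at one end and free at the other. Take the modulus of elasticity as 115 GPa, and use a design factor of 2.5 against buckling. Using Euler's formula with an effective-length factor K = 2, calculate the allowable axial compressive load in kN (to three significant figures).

I = πd⁴/64 = π×133⁴/64 = 1.536×10^7 mm⁴.
Effective length L_e = KL = 2×5.69 m = 11380 mm.
Euler critical load P_cr = π²EI/L_e² = π²×115000×1.536×10^7/11380² = 134600 N.
P_allow = P_cr/n = 134600/2.5 = 53850 N.

P_allow = 53.8 kN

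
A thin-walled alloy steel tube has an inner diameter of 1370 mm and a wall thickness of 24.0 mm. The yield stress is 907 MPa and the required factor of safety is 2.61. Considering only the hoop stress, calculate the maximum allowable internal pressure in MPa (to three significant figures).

σ_allow = 907/2.61 = 347.5 MPa.
σ_h = pD/(2t) → p_allow = 2σ_allow t/D = 2×347.5×24.0/1370 = 12.18 MPa.

p_allow = 12.2 MPa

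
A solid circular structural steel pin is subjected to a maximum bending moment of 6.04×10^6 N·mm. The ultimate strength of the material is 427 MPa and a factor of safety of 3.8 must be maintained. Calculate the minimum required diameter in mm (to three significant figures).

σ_allow = 427/3.8 = 112.4 MPa.
For a solid circular section σ = 32M/(πd³), so d³ = 32M/(π σ_allow) = 32×6040000/(π×112.4) = 547500 mm³.
d = 81.81 mm.

d = 81.8 mm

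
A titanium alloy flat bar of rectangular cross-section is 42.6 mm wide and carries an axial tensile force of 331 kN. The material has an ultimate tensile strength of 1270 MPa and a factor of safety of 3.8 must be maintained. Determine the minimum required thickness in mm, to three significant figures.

σ_allow = 1270/3.8 = 334.2 MPa.
Required area A = F/σ_allow = 331000/334.2 = 990.4 mm².
t = A/w = 990.4/42.6 = 23.25 mm.

t = 23.2 mm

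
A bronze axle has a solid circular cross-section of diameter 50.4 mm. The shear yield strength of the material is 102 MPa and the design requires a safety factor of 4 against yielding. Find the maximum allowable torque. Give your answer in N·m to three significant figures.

τ_allow = 102/4 = 25.50 MPa.
For a solid shaft T_allow = τ_allow·πd³/16; πd³/16 = π×50.4³/16 = 25140 mm³.
T_allow = 25.50×25140 = 641000 N·mm = 641.0 N·m.

T_allow = 641 N·m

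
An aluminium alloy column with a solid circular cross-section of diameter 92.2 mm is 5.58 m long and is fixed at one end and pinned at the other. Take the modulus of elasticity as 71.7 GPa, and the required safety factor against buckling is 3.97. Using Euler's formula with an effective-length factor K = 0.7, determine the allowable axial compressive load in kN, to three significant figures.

I = πd⁴/64 = π×92.2⁴/64 = 3.547×10^6 mm⁴.
Effective length L_e = KL = 0.7×5.58 m = 3906 mm.
Euler critical load P_cr = π²EI/L_e² = π²×71700×3.547×10^6/3906² = 164500 N.
P_allow = P_cr/n = 164500/3.97 = 41440 N.

P_allow = 41.4 kN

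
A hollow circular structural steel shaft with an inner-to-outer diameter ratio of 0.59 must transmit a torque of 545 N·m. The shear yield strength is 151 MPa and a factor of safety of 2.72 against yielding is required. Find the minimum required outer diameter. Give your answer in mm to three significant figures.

d_o = 38.5 mm

τ_allow = 151/2.72 = 55.51 MPa.
For a hollow shaft τ = 16T/[πd_o³(1−k⁴)] with k = 0.59, so 1−k⁴ = 0.8788.
d_o³ = 16T/[π τ_allow (1−k⁴)] = 16×545000/(π×55.51×0.8788) = 56890 mm³.
d_o = 38.46 mm.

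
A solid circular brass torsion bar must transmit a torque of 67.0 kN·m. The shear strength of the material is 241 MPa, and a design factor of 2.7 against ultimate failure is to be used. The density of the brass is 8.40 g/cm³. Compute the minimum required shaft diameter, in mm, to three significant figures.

d = 156 mm

Allowable shear stress τ_allow = 241/2.7 = 89.26 MPa.
For a solid shaft τ = 16T/(πd³), so d³ = 16T/(π τ_allow) = 16×6.7000×10^7/(π×89.26) = 3.823×10^6 mm³.
d = (3.823×10^6)^(1/3) = 156.4 mm.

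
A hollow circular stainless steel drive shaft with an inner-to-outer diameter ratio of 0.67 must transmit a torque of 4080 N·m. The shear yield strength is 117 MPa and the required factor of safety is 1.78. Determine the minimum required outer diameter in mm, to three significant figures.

τ_allow = 117/1.78 = 65.73 MPa.
For a hollow shaft τ = 16T/[πd_o³(1−k⁴)] with k = 0.67, so 1−k⁴ = 0.7985.
d_o³ = 16T/[π τ_allow (1−k⁴)] = 16×4080000/(π×65.73×0.7985) = 395900 mm³.
d_o = 73.43 mm.

d_o = 73.4 mm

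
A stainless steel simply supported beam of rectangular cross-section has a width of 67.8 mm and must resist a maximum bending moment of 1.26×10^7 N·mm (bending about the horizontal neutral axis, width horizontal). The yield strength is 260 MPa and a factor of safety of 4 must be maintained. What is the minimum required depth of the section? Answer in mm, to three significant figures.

h = 131 mm

σ_allow = 260/4 = 65.00 MPa.
For a rectangular section σ = 6M/(bh²), so h² = 6M/(b σ_allow) = 6×1.2600×10^7/(67.8×65.00) = 17150 mm².
h = 131.0 mm.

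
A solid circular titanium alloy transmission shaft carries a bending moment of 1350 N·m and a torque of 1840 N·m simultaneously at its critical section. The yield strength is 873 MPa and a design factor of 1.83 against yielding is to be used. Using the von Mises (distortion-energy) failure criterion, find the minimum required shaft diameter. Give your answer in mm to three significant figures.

σ_allow = σ_y/n = 873/1.83 = 477.0 MPa.
For a solid shaft σ_b = 32M/(πd³) and τ = 16T/(πd³), so the von Mises stress is σ' = (16/πd³)·√(4M²+3T²).
√(4M²+3T²) = √(4×(1.350×10^6)² + 3×(1.840×10^6)²) = 4.177×10^6 N·mm.
d³ = 16×4.177×10^6/(π×477.0) = 44590 mm³.
d = 35.46 mm.

d = 35.5 mm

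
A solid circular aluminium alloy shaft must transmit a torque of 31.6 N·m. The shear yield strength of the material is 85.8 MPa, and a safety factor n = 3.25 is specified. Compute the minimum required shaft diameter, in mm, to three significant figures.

d = 18.3 mm

Allowable shear stress τ_allow = 85.8/3.25 = 26.40 MPa.
For a solid shaft τ = 16T/(πd³), so d³ = 16T/(π τ_allow) = 16×31600/(π×26.40) = 6096 mm³.
d = (6096)^(1/3) = 18.27 mm.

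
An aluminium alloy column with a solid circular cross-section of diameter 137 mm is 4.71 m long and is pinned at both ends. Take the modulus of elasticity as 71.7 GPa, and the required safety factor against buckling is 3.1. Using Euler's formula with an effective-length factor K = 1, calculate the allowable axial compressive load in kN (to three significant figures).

I = πd⁴/64 = π×137⁴/64 = 1.729×10^7 mm⁴.
Effective length L_e = KL = 1×4.71 m = 4710 mm.
Euler critical load P_cr = π²EI/L_e² = π²×71700×1.729×10^7/4710² = 551600 N.
P_allow = P_cr/n = 551600/3.1 = 177900 N.

P_allow = 178 kN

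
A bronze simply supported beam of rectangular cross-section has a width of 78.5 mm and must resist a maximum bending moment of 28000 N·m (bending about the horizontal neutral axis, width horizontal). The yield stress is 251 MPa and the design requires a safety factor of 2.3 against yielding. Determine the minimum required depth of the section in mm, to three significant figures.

σ_allow = 251/2.3 = 109.1 MPa.
For a rectangular section σ = 6M/(bh²), so h² = 6M/(b σ_allow) = 6×2.8000×10^7/(78.5×109.1) = 19610 mm².
h = 140.0 mm.

h = 140 mm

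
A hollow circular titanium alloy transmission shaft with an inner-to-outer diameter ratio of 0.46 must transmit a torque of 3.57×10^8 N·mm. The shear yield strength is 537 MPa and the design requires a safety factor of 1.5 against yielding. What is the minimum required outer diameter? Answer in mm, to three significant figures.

d_o = 175 mm

τ_allow = 537/1.5 = 358.0 MPa.
For a hollow shaft τ = 16T/[πd_o³(1−k⁴)] with k = 0.46, so 1−k⁴ = 0.9552.
d_o³ = 16T/[π τ_allow (1−k⁴)] = 16×3.5700×10^8/(π×358.0×0.9552) = 5.317×10^6 mm³.
d_o = 174.5 mm.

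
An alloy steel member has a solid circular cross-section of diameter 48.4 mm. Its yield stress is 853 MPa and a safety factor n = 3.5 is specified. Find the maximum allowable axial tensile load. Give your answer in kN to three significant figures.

σ_allow = 853/3.5 = 243.7 MPa.
A = πd²/4 = π×48.4²/4 = 1840 mm².
F_allow = σ_allow × A = 243.7×1840 = 448400 N.

F_allow = 448 kN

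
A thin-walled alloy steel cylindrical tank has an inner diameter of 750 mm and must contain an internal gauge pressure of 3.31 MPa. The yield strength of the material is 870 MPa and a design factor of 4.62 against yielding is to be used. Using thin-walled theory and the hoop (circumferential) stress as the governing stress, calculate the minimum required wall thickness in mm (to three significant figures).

t = 6.59 mm

σ_allow = 870/4.62 = 188.3 MPa.
Hoop stress σ_h = pD/(2t), so t = pD/(2σ_allow) = 3.31×750/(2×188.3) = 6.591 mm.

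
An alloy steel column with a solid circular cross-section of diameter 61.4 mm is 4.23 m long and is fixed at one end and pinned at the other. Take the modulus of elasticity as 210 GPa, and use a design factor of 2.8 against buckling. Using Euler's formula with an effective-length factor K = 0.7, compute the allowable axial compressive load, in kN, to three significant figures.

I = πd⁴/64 = π×61.4⁴/64 = 697700 mm⁴.
Effective length L_e = KL = 0.7×4.23 m = 2961 mm.
Euler critical load P_cr = π²EI/L_e² = π²×210000×697700/2961² = 164900 N.
P_allow = P_cr/n = 164900/2.8 = 58900 N.

P_allow = 58.9 kN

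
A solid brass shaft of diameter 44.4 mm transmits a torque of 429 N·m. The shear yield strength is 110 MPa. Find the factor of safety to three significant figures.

n = 4.41

τ = 16T/(πd³) = 16×429000/(π×44.4³) = 24.96 MPa.
n = τ_limit/τ = 110/24.96 = 4.407.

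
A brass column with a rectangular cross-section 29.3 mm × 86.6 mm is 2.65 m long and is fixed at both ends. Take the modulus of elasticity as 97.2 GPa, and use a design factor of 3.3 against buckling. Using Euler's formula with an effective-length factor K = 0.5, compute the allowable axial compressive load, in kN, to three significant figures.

Buckling occurs about the weak axis: I_min = h·b³/12 = 86.6×29.3³/12 = 181500 mm⁴ (b = 29.3 mm is the smaller dimension).
Effective length L_e = KL = 0.5×2.65 m = 1325 mm.
Euler critical load P_cr = π²EI/L_e² = π²×97200×181500/1325² = 99190 N.
P_allow = P_cr/n = 99190/3.3 = 30060 N.

P_allow = 30.1 kN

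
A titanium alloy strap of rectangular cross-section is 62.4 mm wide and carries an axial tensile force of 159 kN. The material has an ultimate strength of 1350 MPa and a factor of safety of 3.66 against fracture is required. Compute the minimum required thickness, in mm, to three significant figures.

t = 6.91 mm

σ_allow = 1350/3.66 = 368.9 MPa.
Required area A = F/σ_allow = 159000/368.9 = 431.1 mm².
t = A/w = 431.1/62.4 = 6.908 mm.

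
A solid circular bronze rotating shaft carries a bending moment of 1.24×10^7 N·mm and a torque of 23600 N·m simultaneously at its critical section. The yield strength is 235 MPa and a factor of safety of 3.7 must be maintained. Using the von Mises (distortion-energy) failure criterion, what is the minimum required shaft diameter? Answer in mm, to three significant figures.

σ_allow = σ_y/n = 235/3.7 = 63.51 MPa.
For a solid shaft σ_b = 32M/(πd³) and τ = 16T/(πd³), so the von Mises stress is σ' = (16/πd³)·√(4M²+3T²).
√(4M²+3T²) = √(4×(1.240×10^7)² + 3×(2.360×10^7)²) = 4.781×10^7 N·mm.
d³ = 16×4.781×10^7/(π×63.51) = 3.834×10^6 mm³.
d = 156.5 mm.

d = 157 mm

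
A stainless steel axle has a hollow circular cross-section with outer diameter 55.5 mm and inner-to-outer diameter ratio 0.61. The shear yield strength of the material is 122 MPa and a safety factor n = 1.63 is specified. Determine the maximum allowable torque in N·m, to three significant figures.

τ_allow = 122/1.63 = 74.85 MPa.
For a hollow shaft T_allow = τ_allow·πd_o³(1−k⁴)/16 with 1−k⁴ = 0.8615, so πd_o³(1−k⁴)/16 = 28920 mm³.
T_allow = 74.85×28920 = 2.164×10^6 N·mm = 2164 N·m.

T_allow = 2160 N·m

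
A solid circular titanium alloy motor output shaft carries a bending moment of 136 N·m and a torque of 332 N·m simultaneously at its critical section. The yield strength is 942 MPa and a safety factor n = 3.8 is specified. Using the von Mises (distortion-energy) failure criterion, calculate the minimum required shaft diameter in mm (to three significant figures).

d = 23.6 mm

σ_allow = σ_y/n = 942/3.8 = 247.9 MPa.
For a solid shaft σ_b = 32M/(πd³) and τ = 16T/(πd³), so the von Mises stress is σ' = (16/πd³)·√(4M²+3T²).
√(4M²+3T²) = √(4×(136000)² + 3×(332000)²) = 636100 N·mm.
d³ = 16×636100/(π×247.9) = 13070 mm³.
d = 23.55 mm.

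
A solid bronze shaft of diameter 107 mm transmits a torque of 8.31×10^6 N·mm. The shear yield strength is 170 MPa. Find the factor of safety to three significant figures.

τ = 16T/(πd³) = 16×8310000/(π×107³) = 34.55 MPa.
n = τ_limit/τ = 170/34.55 = 4.921.

n = 4.92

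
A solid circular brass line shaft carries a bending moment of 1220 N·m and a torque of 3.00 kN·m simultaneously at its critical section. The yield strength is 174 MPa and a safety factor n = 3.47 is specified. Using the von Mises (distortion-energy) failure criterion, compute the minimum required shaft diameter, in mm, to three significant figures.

d = 83.5 mm

σ_allow = σ_y/n = 174/3.47 = 50.14 MPa.
For a solid shaft σ_b = 32M/(πd³) and τ = 16T/(πd³), so the von Mises stress is σ' = (16/πd³)·√(4M²+3T²).
√(4M²+3T²) = √(4×(1.220×10^6)² + 3×(3.000×10^6)²) = 5.741×10^6 N·mm.
d³ = 16×5.741×10^6/(π×50.14) = 583000 mm³.
d = 83.54 mm.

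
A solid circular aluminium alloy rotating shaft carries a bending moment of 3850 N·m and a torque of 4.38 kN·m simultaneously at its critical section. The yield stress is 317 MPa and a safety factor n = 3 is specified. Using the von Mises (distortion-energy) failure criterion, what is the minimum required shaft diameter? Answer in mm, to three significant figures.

d = 80.5 mm

σ_allow = σ_y/n = 317/3 = 105.7 MPa.
For a solid shaft σ_b = 32M/(πd³) and τ = 16T/(πd³), so the von Mises stress is σ' = (16/πd³)·√(4M²+3T²).
√(4M²+3T²) = √(4×(3.850×10^6)² + 3×(4.380×10^6)²) = 1.081×10^7 N·mm.
d³ = 16×1.081×10^7/(π×105.7) = 521000 mm³.
d = 80.47 mm.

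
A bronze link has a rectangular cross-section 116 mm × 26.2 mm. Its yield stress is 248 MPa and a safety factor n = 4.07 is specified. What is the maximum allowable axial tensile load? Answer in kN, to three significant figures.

σ_allow = 248/4.07 = 60.93 MPa.
A = 116×26.2 = 3039 mm².
F_allow = σ_allow × A = 60.93×3039 = 185200 N.

F_allow = 185 kN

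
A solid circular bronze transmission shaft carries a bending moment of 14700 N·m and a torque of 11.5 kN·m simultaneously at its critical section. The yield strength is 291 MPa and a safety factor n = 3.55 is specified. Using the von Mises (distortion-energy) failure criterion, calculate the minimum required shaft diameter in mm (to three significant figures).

d = 130 mm

σ_allow = σ_y/n = 291/3.55 = 81.97 MPa.
For a solid shaft σ_b = 32M/(πd³) and τ = 16T/(πd³), so the von Mises stress is σ' = (16/πd³)·√(4M²+3T²).
√(4M²+3T²) = √(4×(1.470×10^7)² + 3×(1.150×10^7)²) = 3.551×10^7 N·mm.
d³ = 16×3.551×10^7/(π×81.97) = 2.206×10^6 mm³.
d = 130.2 mm.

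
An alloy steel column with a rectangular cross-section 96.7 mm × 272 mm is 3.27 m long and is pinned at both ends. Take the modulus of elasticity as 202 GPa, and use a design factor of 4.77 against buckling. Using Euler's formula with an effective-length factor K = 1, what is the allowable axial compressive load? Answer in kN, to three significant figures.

P_allow = 801 kN

Buckling occurs about the weak axis: I_min = h·b³/12 = 272×96.7³/12 = 2.050×10^7 mm⁴ (b = 96.7 mm is the smaller dimension).
Effective length L_e = KL = 1×3.27 m = 3270 mm.
Euler critical load P_cr = π²EI/L_e² = π²×202000×2.050×10^7/3270² = 3.821×10^6 N.
P_allow = P_cr/n = 3.821×10^6/4.77 = 801100 N.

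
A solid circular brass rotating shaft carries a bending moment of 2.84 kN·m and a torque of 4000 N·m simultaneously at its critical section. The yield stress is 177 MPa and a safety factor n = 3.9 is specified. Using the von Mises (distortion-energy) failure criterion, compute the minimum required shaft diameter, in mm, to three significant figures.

d = 100 mm

σ_allow = σ_y/n = 177/3.9 = 45.38 MPa.
For a solid shaft σ_b = 32M/(πd³) and τ = 16T/(πd³), so the von Mises stress is σ' = (16/πd³)·√(4M²+3T²).
√(4M²+3T²) = √(4×(2.840×10^6)² + 3×(4.000×10^6)²) = 8.959×10^6 N·mm.
d³ = 16×8.959×10^6/(π×45.38) = 1.005×10^6 mm³.
d = 100.2 mm.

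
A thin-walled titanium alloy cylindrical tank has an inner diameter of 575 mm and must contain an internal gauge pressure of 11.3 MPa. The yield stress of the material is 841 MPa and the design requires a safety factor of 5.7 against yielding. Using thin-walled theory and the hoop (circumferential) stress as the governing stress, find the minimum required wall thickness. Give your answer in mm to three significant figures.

σ_allow = 841/5.7 = 147.5 MPa.
Hoop stress σ_h = pD/(2t), so t = pD/(2σ_allow) = 11.3×575/(2×147.5) = 22.02 mm.

t = 22.0 mm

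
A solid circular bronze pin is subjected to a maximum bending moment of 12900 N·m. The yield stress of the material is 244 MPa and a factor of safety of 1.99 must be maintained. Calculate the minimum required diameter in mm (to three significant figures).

σ_allow = 244/1.99 = 122.6 MPa.
For a solid circular section σ = 32M/(πd³), so d³ = 32M/(π σ_allow) = 32×1.2900×10^7/(π×122.6) = 1.072×10^6 mm³.
d = 102.3 mm.

d = 102 mm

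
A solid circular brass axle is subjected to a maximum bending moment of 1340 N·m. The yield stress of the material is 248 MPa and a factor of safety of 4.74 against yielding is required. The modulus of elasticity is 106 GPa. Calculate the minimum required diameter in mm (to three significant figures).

d = 63.9 mm

σ_allow = 248/4.74 = 52.32 MPa.
For a solid circular section σ = 32M/(πd³), so d³ = 32M/(π σ_allow) = 32×1340000/(π×52.32) = 260900 mm³.
d = 63.90 mm.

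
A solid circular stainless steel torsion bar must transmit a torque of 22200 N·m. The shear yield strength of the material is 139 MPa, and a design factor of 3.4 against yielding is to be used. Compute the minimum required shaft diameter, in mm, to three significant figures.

d = 140 mm

Allowable shear stress τ_allow = 139/3.4 = 40.88 MPa.
For a solid shaft τ = 16T/(πd³), so d³ = 16T/(π τ_allow) = 16×2.2200×10^7/(π×40.88) = 2.766×10^6 mm³.
d = (2.766×10^6)^(1/3) = 140.4 mm.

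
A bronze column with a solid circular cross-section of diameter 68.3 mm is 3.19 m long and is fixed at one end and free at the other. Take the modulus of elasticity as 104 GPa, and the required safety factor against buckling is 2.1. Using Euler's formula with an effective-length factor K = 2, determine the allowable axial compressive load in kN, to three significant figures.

P_allow = 12.8 kN

I = πd⁴/64 = π×68.3⁴/64 = 1.068×10^6 mm⁴.
Effective length L_e = KL = 2×3.19 m = 6380 mm.
Euler critical load P_cr = π²EI/L_e² = π²×104000×1.068×10^6/6380² = 26940 N.
P_allow = P_cr/n = 26940/2.1 = 12830 N.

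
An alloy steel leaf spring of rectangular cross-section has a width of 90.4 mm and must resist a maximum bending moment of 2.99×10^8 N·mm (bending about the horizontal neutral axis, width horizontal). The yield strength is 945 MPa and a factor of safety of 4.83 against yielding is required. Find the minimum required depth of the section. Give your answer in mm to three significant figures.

σ_allow = 945/4.83 = 195.7 MPa.
For a rectangular section σ = 6M/(bh²), so h² = 6M/(b σ_allow) = 6×2.9900×10^8/(90.4×195.7) = 101400 mm².
h = 318.5 mm.

h = 318 mm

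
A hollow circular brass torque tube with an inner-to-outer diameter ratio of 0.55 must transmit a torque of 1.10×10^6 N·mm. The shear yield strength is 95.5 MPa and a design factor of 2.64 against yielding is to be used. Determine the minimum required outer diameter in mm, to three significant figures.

τ_allow = 95.5/2.64 = 36.17 MPa.
For a hollow shaft τ = 16T/[πd_o³(1−k⁴)] with k = 0.55, so 1−k⁴ = 0.9085.
d_o³ = 16T/[π τ_allow (1−k⁴)] = 16×1100000/(π×36.17×0.9085) = 170500 mm³.
d_o = 55.45 mm.

d_o = 55.4 mm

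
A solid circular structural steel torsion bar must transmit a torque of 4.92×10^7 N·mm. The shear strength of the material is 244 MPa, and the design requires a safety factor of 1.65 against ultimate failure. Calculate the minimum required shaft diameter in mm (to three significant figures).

Allowable shear stress τ_allow = 244/1.65 = 147.9 MPa.
For a solid shaft τ = 16T/(πd³), so d³ = 16T/(π τ_allow) = 16×4.9200×10^7/(π×147.9) = 1.694×10^6 mm³.
d = (1.694×10^6)^(1/3) = 119.2 mm.

d = 119 mm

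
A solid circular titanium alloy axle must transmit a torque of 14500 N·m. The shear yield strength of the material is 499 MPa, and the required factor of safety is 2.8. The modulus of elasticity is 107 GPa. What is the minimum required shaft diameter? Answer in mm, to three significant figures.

Allowable shear stress τ_allow = 499/2.8 = 178.2 MPa.
For a solid shaft τ = 16T/(πd³), so d³ = 16T/(π τ_allow) = 16×1.4500×10^7/(π×178.2) = 414400 mm³.
d = (414400)^(1/3) = 74.55 mm.

d = 74.6 mm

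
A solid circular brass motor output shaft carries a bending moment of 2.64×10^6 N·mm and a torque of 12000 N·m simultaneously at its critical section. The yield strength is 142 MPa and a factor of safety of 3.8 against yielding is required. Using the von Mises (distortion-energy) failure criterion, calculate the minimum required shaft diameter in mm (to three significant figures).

σ_allow = σ_y/n = 142/3.8 = 37.37 MPa.
For a solid shaft σ_b = 32M/(πd³) and τ = 16T/(πd³), so the von Mises stress is σ' = (16/πd³)·√(4M²+3T²).
√(4M²+3T²) = √(4×(2.640×10^6)² + 3×(1.200×10^7)²) = 2.144×10^7 N·mm.
d³ = 16×2.144×10^7/(π×37.37) = 2.923×10^6 mm³.
d = 143.0 mm.

d = 143 mm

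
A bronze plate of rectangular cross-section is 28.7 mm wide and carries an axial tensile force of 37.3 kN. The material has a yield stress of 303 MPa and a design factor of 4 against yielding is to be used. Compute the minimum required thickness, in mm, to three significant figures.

t = 17.2 mm

σ_allow = 303/4 = 75.75 MPa.
Required area A = F/σ_allow = 37300/75.75 = 492.4 mm².
t = A/w = 492.4/28.7 = 17.16 mm.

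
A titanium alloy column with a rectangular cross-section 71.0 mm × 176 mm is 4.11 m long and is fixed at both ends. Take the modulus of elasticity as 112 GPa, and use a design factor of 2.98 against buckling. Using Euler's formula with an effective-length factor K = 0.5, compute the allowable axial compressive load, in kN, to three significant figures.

Buckling occurs about the weak axis: I_min = h·b³/12 = 176×71.0³/12 = 5.249×10^6 mm⁴ (b = 71.0 mm is the smaller dimension).
Effective length L_e = KL = 0.5×4.11 m = 2055 mm.
Euler critical load P_cr = π²EI/L_e² = π²×112000×5.249×10^6/2055² = 1.374×10^6 N.
P_allow = P_cr/n = 1.374×10^6/2.98 = 461100 N.

P_allow = 461 kN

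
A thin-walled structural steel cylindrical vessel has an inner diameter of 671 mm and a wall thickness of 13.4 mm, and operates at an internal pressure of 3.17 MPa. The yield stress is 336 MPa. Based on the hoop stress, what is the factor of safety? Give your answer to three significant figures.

σ_h = pD/(2t) = 3.17×671/(2×13.4) = 79.37 MPa.
n = 336/79.37 = 4.233.

n = 4.23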